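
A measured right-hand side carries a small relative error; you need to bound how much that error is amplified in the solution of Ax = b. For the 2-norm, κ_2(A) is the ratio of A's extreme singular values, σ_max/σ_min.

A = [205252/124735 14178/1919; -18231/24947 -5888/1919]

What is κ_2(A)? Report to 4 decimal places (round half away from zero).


191.9000

form AᵀA = [298447441/92064025 265137192/18412805; 265137192/18412805 235684228/3682561] with trace 6190553141/92064025 and determinant 11303044/92064025
char-poly roots: 1681/25 and 6724/3682561
so κ_2 = √((1681/25) / (6724/3682561)) = 191.9000


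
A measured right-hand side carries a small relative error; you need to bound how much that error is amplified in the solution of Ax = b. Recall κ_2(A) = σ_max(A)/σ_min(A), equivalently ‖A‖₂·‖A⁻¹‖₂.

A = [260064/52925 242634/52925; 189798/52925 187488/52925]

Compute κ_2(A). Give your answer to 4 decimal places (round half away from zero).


M = AᵀA = [4146262596/112042225 789481728/22408445; 789481728/22408445 3760920324/112042225]. tr(M)=1880424/26645, det(M)=3111696/3330625
eigenvalues of AᵀA: λ = (tr ± √(tr²−4·det))/2 = 1764/25, 1764/133225
κ_2(A) = √(λ_max/λ_min) = √((1764/25) / (1764/133225)) = 73.0000

73.0000


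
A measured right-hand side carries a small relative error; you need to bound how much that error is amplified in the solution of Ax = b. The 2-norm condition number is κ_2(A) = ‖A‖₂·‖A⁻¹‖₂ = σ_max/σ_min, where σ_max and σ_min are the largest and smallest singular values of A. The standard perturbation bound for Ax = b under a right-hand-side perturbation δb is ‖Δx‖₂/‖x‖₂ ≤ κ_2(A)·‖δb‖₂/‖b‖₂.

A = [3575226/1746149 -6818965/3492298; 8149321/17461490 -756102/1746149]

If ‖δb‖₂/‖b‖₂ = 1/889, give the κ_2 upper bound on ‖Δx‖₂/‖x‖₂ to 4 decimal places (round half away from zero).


AᵀA = [799902158161/181382292100 -38089953216/9069114605; -38089953216/9069114605 29021442361/7255291684]; tr = 762719108593/90691146050, det = 17682025/29021166736
char-poly roots: 841/100 and 525625/7255291684
κ = σ_max/σ_min = (29/10)/(725/85178) = 340.7120
bound on ‖Δx‖/‖x‖: κ·ε = 340.7120·1/889 = 0.3833

0.3833


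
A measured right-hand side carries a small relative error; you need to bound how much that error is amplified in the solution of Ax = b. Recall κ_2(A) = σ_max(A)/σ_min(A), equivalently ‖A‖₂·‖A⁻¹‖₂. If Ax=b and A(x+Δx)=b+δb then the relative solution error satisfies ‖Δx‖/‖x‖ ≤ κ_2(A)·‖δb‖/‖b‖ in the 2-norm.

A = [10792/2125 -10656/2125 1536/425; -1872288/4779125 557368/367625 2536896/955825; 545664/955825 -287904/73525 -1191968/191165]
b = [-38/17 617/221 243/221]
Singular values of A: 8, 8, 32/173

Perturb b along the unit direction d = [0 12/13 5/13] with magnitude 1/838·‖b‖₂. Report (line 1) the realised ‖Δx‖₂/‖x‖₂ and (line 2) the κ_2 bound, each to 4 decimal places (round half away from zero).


from the listed singular values, σ₁ = 8, σ_n = 32/173
condition number: 8 ÷ (32/173) = 43.2500
κ_2(A)·‖δb‖/‖b‖ = 0.0516
solve Ax = b  →  x = [-12.6340 -9.1630 4.4213]
‖b‖₂ = 3.7417 and ‖x‖₂ = 16.2212
δb = ε·‖b‖·d = [0.0000 0.0041 0.0017]; solving A·Δx = δb gives ‖Δx‖ = 0.0241
relative error = 0.0015
realised/bound (from unrounded values) ≈ 0.0288

0.0015
0.0516


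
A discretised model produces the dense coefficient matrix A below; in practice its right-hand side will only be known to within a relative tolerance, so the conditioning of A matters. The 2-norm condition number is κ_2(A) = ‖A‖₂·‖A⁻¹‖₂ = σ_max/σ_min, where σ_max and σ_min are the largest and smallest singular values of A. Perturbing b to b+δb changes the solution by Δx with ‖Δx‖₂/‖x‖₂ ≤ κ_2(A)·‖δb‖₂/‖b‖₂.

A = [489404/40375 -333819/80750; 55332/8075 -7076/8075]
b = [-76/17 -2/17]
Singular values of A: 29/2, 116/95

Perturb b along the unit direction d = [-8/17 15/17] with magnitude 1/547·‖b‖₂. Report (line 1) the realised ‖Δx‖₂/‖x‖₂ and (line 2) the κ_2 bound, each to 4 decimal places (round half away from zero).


0.0040
0.0217

from the listed singular values, σ₁ = 29/2, σ_n = 116/95
κ = σ_max/σ_min = (29/2)/(116/95) = 11.8750
bound on ‖Δx‖/‖x‖: κ·ε = 11.8750·1/547 = 0.0217
solve Ax = b  →  x = [0.1938 1.6497]
‖b‖ = 4.4721, ‖x‖ = 1.6610
δb = ε·‖b‖·d = [-0.0038 0.0072]; solving A·Δx = δb gives ‖Δx‖ = 0.0067
realised ‖Δx‖/‖x‖ = 0.0040
realised/bound (from unrounded values) ≈ 0.1857


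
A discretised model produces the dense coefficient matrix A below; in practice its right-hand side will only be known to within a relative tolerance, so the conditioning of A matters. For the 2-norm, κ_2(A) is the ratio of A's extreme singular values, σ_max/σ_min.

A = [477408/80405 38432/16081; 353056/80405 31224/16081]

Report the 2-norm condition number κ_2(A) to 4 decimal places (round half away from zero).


AᵀA = [14102677504/258598561 5874312960/258598561; 5874312960/258598561 2451956800/258598561]; tr = 97956416/1530169, det = 1638400/1530169
λ_max, λ_min = (97956416/1530169 ± √9585431320006656/2341417168561)/2 = 64, 25600/1530169
so κ_2 = √(64 / (25600/1530169)) = 61.8500

61.8500


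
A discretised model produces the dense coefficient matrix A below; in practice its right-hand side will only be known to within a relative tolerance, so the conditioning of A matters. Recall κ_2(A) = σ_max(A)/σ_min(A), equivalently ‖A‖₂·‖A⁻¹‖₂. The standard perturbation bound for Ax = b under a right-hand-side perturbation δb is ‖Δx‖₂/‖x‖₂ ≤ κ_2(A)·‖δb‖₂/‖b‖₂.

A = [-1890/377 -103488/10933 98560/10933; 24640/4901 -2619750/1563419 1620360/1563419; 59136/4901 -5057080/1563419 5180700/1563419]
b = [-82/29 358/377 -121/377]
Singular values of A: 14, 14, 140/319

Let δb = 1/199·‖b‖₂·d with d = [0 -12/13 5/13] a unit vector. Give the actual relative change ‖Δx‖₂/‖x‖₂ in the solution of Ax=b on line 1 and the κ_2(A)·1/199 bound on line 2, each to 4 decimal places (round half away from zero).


0.0150
0.1603

from the listed singular values, σ₁ = 14, σ_n = 140/319
κ = σ_max/σ_min = 14/(140/319) = 31.9000
perturbation bound = 31.9000·1/199 = 0.1603
solve Ax = b  →  x = [0.0769 -1.4362 -1.7788]
‖b‖ = 3.0000, ‖x‖ = 2.2875
δb = ε·‖b‖·d = [0.0000 -0.0139 0.0058]; solving A·Δx = δb gives ‖Δx‖ = 0.0344
relative error = 0.0150
tightness: 0.0150 against a bound of 0.1603 (unrounded ratio ≈ 0.0937)


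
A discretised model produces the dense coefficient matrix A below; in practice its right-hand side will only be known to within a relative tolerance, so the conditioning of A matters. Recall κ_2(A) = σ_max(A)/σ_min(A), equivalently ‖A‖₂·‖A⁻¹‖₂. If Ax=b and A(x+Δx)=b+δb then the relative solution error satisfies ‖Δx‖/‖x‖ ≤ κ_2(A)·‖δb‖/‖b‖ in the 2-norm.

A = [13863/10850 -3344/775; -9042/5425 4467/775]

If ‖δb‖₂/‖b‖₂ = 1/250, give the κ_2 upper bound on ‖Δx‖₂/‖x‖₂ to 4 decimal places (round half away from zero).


1.3020

AᵀA = [20768553/4708900 -2542782/168175; -2542782/168175 1245457/24025]; tr = 10595125/188356, det = 5625/188356
eigenvalues of AᵀA: λ = (tr ± √(tr²−4·det))/2 = 225/4, 25/47089
σ_max=√(225/4)=(15/2), σ_min=√(25/47089)=(5/217) → κ = 325.5000
worst-case relative error ≤ 325.5000 × 1/250 = 1.3020


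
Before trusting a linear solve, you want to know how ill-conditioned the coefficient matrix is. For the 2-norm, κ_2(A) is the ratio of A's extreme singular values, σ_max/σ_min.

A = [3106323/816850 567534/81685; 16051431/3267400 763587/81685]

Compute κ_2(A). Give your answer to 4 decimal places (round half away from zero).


123.0080

M = AᵀA = [16481452737321/427036110400 772337588517/10675902760; 772337588517/10675902760 36206397909/266897569]. tr(M)=257479894089/1477633600, det(M)=29648025/14776336
eigenvalues of AᵀA: λ = (tr ± √(tr²−4·det))/2 = 4356/25, 680625/59105344
κ = σ_max/σ_min = (66/5)/(825/7688) = 123.0080


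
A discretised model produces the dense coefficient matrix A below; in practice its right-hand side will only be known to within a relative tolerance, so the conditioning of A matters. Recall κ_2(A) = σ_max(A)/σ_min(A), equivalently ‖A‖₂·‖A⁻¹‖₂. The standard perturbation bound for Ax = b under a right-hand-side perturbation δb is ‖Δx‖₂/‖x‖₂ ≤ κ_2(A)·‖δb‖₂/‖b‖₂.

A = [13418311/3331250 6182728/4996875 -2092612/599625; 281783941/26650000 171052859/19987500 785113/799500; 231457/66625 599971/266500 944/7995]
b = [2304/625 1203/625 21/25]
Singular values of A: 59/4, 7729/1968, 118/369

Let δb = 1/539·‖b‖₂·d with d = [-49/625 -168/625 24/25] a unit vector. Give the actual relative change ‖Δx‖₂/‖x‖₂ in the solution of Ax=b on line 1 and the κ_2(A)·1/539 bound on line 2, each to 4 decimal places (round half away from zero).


from the listed singular values, σ₁ = 59/4, σ_n = 118/369
κ_2(A) = (59/4) / (118/369) = 46.1250
worst-case relative error ≤ 46.1250 × 1/539 = 0.0856
solve Ax = b  →  x = [0.3390 -0.1130 -0.7051]
2-norm of b is 4.2426; of x, 0.7905
Δx = A⁻¹·δb where δb = 1/539·4.2426·d; ‖Δx‖ = 0.0246
relative error = 0.0311
tightness: 0.0311 against a bound of 0.0856 (unrounded ratio ≈ 0.3639)

0.0311
0.0856


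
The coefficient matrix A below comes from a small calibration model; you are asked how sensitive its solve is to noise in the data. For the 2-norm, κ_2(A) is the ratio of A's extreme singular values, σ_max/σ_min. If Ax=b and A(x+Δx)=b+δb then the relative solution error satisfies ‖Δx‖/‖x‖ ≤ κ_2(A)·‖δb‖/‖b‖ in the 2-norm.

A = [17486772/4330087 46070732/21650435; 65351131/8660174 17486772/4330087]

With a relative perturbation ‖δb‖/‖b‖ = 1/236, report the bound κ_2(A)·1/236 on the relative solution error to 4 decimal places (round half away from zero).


1.5872

M = AᵀA = [1118241217769/15265339652 745487320518/19081674565; 745487320518/19081674565 1988030169248/95408372825]. tr(M)=2112244183601/22449028900, det(M)=354117124/5612257225
eigenvalues of AᵀA: λ = (tr ± √(tr²−4·det))/2 = 9409/100, 150544/224490289
σ_max=√(9409/100)=(97/10), σ_min=√(150544/224490289)=(388/14983) → κ = 374.5750
perturbation bound = 374.5750·1/236 = 1.5872


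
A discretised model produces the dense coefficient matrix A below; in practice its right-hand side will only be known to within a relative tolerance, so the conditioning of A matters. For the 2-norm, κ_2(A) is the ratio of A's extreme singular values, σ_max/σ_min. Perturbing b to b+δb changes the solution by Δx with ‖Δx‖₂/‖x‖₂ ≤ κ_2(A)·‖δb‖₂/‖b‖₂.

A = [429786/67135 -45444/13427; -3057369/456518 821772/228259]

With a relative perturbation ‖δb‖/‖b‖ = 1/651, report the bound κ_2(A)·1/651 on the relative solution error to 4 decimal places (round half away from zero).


0.4445

form AᵀA = [531770906961/6195264100 -14180340006/309763205; -14180340006/309763205 1512651168/61952641] with trace 2363446449/21436900 and determinant 777924/5359225
solving λ² − 2363446449/21436900·λ + 777924/5359225 = 0 gives λ = 441/4, 7056/5359225
κ = σ_max/σ_min = (21/2)/(84/2315) = 289.3750
κ_2(A)·‖δb‖/‖b‖ = 0.4445


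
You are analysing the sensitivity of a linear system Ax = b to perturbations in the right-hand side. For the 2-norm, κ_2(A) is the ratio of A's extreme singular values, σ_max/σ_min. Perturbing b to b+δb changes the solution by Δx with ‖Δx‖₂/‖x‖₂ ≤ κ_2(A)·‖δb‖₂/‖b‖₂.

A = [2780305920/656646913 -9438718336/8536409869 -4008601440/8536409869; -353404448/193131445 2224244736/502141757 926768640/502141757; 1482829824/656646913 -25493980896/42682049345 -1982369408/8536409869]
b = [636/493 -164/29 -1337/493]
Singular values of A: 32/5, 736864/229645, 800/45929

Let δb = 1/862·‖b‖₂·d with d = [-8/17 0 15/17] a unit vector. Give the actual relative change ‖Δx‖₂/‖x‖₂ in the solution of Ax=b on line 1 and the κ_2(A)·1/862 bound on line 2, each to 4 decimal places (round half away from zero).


from the listed singular values, σ₁ = 32/5, σ_n = 800/45929
κ = σ_max/σ_min = (32/5)/(800/45929) = 367.4320
bound on ‖Δx‖/‖x‖: κ·ε = 367.4320·1/862 = 0.4263
solve Ax = b  →  x = [-0.4071 65.0126 -159.4980]
‖b‖ = 6.4031, ‖x‖ = 172.2394
with δb = [-0.0035 0.0000 0.0066], A·Δx = δb → ‖Δx‖ = 0.4265
realised ‖Δx‖/‖x‖ = 0.0025
realised/bound (from unrounded values) ≈ 0.0058

0.0025
0.4263


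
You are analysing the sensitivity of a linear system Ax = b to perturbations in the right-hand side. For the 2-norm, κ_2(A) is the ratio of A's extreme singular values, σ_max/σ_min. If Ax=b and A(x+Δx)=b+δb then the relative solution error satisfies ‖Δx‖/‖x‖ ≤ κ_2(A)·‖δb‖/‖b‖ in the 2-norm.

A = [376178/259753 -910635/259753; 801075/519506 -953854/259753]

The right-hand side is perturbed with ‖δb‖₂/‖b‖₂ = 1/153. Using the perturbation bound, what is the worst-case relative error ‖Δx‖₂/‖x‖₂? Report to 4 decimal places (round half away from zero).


2.2516

form AᵀA = [1436100721/320911396 -861611355/80227849; -861611355/80227849 2067887701/80227849] with trace 57441725/1898884 and determinant 14641/1898884
solving λ² − 57441725/1898884·λ + 14641/1898884 = 0 gives λ = 121/4, 121/474721
σ_max=√(121/4)=(11/2), σ_min=√(121/474721)=(11/689) → κ = 344.5000
κ_2(A)·‖δb‖/‖b‖ = 2.2516


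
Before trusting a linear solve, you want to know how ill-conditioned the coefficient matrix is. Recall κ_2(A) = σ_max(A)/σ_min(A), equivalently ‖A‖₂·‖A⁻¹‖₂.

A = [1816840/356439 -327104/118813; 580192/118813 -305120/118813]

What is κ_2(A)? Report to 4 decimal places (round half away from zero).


180.7500

M = AᵀA = [7527363136/151068681 -1338145280/50356227; -1338145280/50356227 237925376/16785409]. tr(M)=33455680/522729, det(M)=65536/522729
char-poly roots: 64 and 1024/522729
so κ_2 = √(64 / (1024/522729)) = 180.7500


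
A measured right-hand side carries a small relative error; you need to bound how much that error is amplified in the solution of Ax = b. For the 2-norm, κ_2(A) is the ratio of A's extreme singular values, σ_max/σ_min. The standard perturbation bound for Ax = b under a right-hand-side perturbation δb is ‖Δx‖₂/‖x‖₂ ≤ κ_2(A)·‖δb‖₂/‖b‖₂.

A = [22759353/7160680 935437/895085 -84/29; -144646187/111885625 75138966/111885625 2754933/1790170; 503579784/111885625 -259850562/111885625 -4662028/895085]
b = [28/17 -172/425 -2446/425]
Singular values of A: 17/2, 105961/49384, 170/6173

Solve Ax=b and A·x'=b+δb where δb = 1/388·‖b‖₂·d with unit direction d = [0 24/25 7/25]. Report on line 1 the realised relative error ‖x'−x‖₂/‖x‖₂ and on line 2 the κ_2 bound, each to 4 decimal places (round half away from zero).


from the listed singular values, σ₁ = 17/2, σ_n = 170/6173
κ_2(A) = (17/2) / (170/6173) = 308.6500
perturbation bound = 308.6500·1/388 = 0.7955
solve Ax = b  →  x = [-50.2755 16.6056 -49.7444]
2-norm of b is 6.0000; of x, 72.6490
Δx = A⁻¹·δb where δb = 1/388·6.0000·d; ‖Δx‖ = 0.5615
dividing the unrounded norms, ‖Δx‖/‖x‖ = 0.0077
so the bound overstates the realised error by a factor of ≈ 102.9194 (computed from the unrounded values)

0.0077
0.7955


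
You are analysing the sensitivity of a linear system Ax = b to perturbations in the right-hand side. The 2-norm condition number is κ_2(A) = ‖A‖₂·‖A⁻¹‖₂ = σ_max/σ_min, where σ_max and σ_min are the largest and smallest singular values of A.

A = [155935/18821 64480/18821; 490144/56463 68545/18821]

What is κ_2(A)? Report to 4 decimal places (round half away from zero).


AᵀA = [545877121/3790809 75815680/1263603; 75815680/1263603 10530425/421201]; tr = 640650946/3790809, det = 714025/3790809
eigenvalues of AᵀA: λ = (tr ± √(tr²−4·det))/2 = 169, 4225/3790809
so κ_2 = √(169 / (4225/3790809)) = 389.4000

389.4000


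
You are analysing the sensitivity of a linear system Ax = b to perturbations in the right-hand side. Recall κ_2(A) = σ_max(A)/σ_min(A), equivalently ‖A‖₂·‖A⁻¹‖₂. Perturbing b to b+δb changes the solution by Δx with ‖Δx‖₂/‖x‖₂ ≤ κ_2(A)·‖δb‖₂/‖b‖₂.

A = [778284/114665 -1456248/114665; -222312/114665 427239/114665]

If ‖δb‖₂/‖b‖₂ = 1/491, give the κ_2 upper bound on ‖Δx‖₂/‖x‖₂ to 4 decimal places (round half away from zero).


AᵀA = [26205944400/525922489 -49134195000/525922489; -49134195000/525922489 92127656025/525922489]; tr = 409458825/1819801, det = 810000/1819801
solving λ² − 409458825/1819801·λ + 810000/1819801 = 0 gives λ = 225, 3600/1819801
σ_max=√225=15, σ_min=√(3600/1819801)=(60/1349) → κ = 337.2500
κ_2(A)·‖δb‖/‖b‖ = 0.6869

0.6869


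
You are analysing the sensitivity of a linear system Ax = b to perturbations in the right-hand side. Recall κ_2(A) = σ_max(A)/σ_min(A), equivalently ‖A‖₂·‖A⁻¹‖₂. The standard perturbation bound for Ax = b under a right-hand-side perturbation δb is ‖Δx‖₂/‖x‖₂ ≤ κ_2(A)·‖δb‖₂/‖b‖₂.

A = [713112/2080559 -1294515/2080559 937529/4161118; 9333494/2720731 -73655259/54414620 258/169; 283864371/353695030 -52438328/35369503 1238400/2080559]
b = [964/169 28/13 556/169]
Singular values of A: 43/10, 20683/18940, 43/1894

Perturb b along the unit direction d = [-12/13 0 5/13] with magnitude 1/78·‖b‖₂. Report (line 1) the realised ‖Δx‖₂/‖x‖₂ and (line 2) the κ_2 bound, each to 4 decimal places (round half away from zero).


0.0222
2.4282

σ_max = 43/10, σ_min = 43/1894
κ = σ_max/σ_min = (43/10)/(43/1894) = 189.4000
perturbation bound = 189.4000·1/78 = 2.4282
solve Ax = b  →  x = [58.8256 -35.5249 -162.2755]
‖b‖ = 6.9282, ‖x‖ = 176.2266
re-solving with b+δb shifts x by Δx of norm 3.9123
relative error = 0.0222
so the bound overstates the realised error by a factor of ≈ 109.3753 (computed from the unrounded values)


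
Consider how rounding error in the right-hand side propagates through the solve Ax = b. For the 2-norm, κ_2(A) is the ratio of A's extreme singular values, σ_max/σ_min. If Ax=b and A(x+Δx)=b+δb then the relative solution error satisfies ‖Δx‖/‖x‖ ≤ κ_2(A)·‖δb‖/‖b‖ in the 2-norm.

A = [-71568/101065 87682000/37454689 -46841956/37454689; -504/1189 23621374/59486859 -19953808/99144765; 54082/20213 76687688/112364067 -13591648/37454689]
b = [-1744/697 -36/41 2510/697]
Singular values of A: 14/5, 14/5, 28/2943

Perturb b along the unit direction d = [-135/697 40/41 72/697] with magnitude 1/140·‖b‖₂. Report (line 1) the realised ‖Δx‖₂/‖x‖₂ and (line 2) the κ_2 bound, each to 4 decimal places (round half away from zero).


2.1021
2.1021

from the listed singular values, σ₁ = 14/5, σ_n = 28/2943
κ_2(A) = (14/5) / (28/2943) = 294.3000
worst-case relative error ≤ 294.3000 × 1/140 = 2.1021
solve Ax = b  →  x = [1.5025 -0.4781 0.2550]
‖b‖ = 4.4721, ‖x‖ = 1.5972
Δx = A⁻¹·δb where δb = 1/140·4.4721·d; ‖Δx‖ = 3.3575
realised ‖Δx‖/‖x‖ = 2.1021
tightness: 2.1021 against a bound of 2.1021; the bound is attained (ratio 1)


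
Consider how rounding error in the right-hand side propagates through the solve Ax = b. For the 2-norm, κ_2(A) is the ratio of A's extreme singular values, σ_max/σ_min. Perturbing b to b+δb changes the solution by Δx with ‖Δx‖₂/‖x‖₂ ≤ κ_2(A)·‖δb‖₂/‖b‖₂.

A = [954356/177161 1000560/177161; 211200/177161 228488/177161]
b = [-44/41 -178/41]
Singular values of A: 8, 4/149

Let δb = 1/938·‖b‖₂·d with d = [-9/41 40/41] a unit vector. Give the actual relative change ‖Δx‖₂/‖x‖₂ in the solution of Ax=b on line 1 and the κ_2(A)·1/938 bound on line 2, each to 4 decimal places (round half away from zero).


σ_max = 8, σ_min = 4/149
κ_2(A) = 8 / (4/149) = 298.0000
perturbation bound = 298.0000·1/938 = 0.3177
solve Ax = b  →  x = [107.7241 -102.9397]
‖b‖ = 4.4721, ‖x‖ = 149.0002
re-solving with b+δb shifts x by Δx of norm 0.1776
dividing the unrounded norms, ‖Δx‖/‖x‖ = 0.0012
realised/bound (from unrounded values) ≈ 0.0038

0.0012
0.3177


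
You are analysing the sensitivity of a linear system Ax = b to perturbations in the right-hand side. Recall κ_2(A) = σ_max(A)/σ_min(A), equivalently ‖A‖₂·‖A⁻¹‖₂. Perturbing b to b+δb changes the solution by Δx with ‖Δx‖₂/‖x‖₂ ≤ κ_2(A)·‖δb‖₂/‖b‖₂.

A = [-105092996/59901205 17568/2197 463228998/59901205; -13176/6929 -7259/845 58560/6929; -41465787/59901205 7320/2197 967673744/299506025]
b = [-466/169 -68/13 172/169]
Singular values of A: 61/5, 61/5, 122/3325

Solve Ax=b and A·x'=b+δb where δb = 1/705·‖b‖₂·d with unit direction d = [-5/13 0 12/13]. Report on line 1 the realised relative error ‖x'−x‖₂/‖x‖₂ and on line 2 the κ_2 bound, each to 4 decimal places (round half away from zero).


0.0043
0.4716

from the listed singular values, σ₁ = 61/5, σ_n = 122/3325
κ_2(A) = (61/5) / (122/3325) = 332.5000
perturbation bound = 332.5000·1/705 = 0.4716
solve Ax = b  →  x = [53.2728 0.1765 11.5469]
2-norm of b is 6.0000; of x, 54.5102
Δx = A⁻¹·δb where δb = 1/705·6.0000·d; ‖Δx‖ = 0.2319
relative error = 0.0043
tightness: 0.0043 against a bound of 0.4716 (unrounded ratio ≈ 0.0090)


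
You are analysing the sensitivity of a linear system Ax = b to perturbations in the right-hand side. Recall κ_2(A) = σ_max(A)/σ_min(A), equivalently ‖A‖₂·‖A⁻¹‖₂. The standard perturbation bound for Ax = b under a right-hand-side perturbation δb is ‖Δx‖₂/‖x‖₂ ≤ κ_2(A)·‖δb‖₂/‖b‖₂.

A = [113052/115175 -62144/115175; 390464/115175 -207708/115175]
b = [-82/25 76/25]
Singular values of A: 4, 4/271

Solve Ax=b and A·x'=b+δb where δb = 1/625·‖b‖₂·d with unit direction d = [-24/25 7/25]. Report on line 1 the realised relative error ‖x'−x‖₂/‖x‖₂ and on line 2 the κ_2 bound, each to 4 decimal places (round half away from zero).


from the listed singular values, σ₁ = 4, σ_n = 4/271
κ_2(A) = 4 / (4/271) = 271.0000
worst-case relative error ≤ 271.0000 × 1/625 = 0.4336
solve Ax = b  →  x = [127.9706 238.8824]
‖b‖₂ = 4.4721 and ‖x‖₂ = 271.0005
with δb = [-0.0069 0.0020], A·Δx = δb → ‖Δx‖ = 0.4848
relative error = 0.0018
realised/bound (from unrounded values) ≈ 0.0041

0.0018
0.4336


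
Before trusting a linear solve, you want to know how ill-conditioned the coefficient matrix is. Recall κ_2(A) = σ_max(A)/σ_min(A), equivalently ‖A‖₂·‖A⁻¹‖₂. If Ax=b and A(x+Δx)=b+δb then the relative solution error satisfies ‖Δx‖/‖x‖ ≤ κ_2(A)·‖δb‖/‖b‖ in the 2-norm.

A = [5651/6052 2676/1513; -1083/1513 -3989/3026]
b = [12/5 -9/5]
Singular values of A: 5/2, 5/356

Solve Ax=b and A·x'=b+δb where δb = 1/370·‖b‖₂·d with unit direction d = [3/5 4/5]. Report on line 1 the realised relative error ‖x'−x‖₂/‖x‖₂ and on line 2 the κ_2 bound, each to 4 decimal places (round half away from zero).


0.4811
0.4811

from the listed singular values, σ₁ = 5/2, σ_n = 5/356
κ = σ_max/σ_min = (5/2)/(5/356) = 178.0000
worst-case relative error ≤ 178.0000 × 1/370 = 0.4811
solve Ax = b  →  x = [0.5647 1.0588]
‖b‖₂ = 3.0000 and ‖x‖₂ = 1.2000
with δb = [0.0049 0.0065], A·Δx = δb → ‖Δx‖ = 0.5773
relative error = 0.4811
tightness: 0.4811 against a bound of 0.4811; the bound is attained (ratio 1)


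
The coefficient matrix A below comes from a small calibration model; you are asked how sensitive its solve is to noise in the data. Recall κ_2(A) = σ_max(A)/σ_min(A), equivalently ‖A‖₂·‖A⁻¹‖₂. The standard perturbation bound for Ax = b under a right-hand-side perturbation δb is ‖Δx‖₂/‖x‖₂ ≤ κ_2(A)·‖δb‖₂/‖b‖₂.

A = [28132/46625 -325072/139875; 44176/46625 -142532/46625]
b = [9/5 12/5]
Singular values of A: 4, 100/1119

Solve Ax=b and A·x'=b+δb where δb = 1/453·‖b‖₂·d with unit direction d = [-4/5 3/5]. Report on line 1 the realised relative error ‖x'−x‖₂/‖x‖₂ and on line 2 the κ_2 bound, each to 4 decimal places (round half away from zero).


from the listed singular values, σ₁ = 4, σ_n = 100/1119
κ = σ_max/σ_min = 4/(100/1119) = 44.7600
worst-case relative error ≤ 44.7600 × 1/453 = 0.0988
solve Ax = b  →  x = [0.2100 -0.7200]
‖b‖ = 3.0000, ‖x‖ = 0.7500
δb = ε·‖b‖·d = [-0.0053 0.0040]; solving A·Δx = δb gives ‖Δx‖ = 0.0741
realised ‖Δx‖/‖x‖ = 0.0988
realised/bound = 1 exactly: the bound is attained for this b and d

0.0988
0.0988


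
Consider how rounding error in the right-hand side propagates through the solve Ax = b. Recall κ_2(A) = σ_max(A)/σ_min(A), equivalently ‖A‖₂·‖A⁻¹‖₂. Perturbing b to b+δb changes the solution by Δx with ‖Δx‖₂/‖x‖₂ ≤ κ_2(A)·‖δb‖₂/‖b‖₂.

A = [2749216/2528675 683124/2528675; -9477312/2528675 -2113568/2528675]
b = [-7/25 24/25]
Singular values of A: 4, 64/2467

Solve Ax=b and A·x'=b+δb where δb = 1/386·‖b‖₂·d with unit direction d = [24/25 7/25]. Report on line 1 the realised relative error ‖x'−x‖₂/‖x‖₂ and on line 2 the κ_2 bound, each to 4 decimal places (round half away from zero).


from the listed singular values, σ₁ = 4, σ_n = 64/2467
κ_2(A) = 4 / (64/2467) = 154.1875
worst-case relative error ≤ 154.1875 × 1/386 = 0.3994
solve Ax = b  →  x = [-0.2439 -0.0549]
‖b‖₂ = 1.0000 and ‖x‖₂ = 0.2500
with δb = [0.0025 0.0007], A·Δx = δb → ‖Δx‖ = 0.0999
realised ‖Δx‖/‖x‖ = 0.3994
so the bound is sharp here: realised error equals the bound

0.3994
0.3994


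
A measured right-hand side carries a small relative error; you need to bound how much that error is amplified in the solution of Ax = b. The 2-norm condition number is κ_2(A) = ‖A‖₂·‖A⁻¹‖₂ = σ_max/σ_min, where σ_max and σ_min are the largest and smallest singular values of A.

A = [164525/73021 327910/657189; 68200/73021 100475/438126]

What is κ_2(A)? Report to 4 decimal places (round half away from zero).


123.3000

AᵀA = [187690625/31550689 380047250/283956201; 380047250/283956201 3082585225/10222423236]; tr = 38009725/6081156, det = 15625/6081156
λ_max, λ_min = (38009725/6081156 ± √1444359122325625/36980458296336)/2 = 25/4, 625/1520289
σ_max=√(25/4)=(5/2), σ_min=√(625/1520289)=(25/1233) → κ = 123.3000


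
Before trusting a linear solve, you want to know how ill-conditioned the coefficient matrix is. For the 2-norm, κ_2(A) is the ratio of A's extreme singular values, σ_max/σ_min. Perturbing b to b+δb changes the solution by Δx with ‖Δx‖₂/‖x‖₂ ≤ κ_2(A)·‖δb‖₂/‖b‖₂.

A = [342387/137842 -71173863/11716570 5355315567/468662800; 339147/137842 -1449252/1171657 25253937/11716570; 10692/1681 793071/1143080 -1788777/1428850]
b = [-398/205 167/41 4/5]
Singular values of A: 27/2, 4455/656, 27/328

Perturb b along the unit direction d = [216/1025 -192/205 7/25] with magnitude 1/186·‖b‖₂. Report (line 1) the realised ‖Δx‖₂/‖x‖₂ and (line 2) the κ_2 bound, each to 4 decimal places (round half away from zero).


largest singular value 27/2, smallest 27/328
κ = σ_max/σ_min = (27/2)/(27/328) = 164.0000
perturbation bound = 164.0000·1/186 = 0.8817
solve Ax = b  →  x = [0.2711 -42.8114 -22.9879]
‖b‖ = 4.5826, ‖x‖ = 48.5935
re-solving with b+δb shifts x by Δx of norm 0.2993
relative error = 0.0062
tightness: 0.0062 against a bound of 0.8817 (unrounded ratio ≈ 0.0070)

0.0062
0.8817


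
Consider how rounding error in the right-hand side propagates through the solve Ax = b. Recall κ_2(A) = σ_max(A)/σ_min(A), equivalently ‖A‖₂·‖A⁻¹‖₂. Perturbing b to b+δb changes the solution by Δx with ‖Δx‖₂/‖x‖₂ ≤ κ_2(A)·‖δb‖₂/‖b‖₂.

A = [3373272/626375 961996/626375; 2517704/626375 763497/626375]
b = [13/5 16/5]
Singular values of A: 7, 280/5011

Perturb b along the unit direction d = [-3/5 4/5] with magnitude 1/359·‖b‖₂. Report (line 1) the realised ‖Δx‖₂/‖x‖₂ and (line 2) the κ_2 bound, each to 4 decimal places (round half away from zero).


from the listed singular values, σ₁ = 7, σ_n = 280/5011
condition number: 7 ÷ (280/5011) = 125.2750
perturbation bound = 125.2750·1/359 = 0.3490
solve Ax = b  →  x = [-4.4624 17.3406]
‖b‖₂ = 4.1231 and ‖x‖₂ = 17.9055
with δb = [-0.0069 0.0092], A·Δx = δb → ‖Δx‖ = 0.2055
dividing the unrounded norms, ‖Δx‖/‖x‖ = 0.0115
realised/bound (from unrounded values) ≈ 0.0329

0.0115
0.3490


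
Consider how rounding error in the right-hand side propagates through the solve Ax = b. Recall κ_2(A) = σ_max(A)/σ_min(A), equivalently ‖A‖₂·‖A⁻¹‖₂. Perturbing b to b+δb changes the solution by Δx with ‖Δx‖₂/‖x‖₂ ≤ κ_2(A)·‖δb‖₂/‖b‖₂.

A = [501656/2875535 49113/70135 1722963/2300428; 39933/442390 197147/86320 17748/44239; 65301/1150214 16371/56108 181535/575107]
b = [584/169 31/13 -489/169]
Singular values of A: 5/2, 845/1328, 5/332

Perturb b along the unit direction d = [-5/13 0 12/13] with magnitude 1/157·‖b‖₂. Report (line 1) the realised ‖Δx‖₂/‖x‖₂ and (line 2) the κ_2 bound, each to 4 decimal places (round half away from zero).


σ_max = 5/2, σ_min = 5/332
κ_2(A) = (5/2) / (5/332) = 166.0000
κ_2(A)·‖δb‖/‖b‖ = 1.0573
solve Ax = b  →  x = [259.5269 0.7120 -56.5027]
‖b‖ = 5.0990, ‖x‖ = 265.6074
re-solving with b+δb shifts x by Δx of norm 2.1565
realised ‖Δx‖/‖x‖ = 0.0081
realised/bound (from unrounded values) ≈ 0.0077

0.0081
1.0573


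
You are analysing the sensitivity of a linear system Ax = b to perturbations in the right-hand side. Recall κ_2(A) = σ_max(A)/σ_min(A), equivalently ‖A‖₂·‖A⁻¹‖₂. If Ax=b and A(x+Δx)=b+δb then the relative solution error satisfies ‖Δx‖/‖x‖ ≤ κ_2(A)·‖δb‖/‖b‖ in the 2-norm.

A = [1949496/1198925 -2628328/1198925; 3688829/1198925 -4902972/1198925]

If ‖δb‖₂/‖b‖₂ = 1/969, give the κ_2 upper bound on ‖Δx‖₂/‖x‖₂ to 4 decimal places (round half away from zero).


AᵀA = [60235273513/4973775625 -80311903884/4973775625; -80311903884/4973775625 107083884112/4973775625]; tr = 1338553261/39790205, det = 45265984/4973775625
eigenvalues of AᵀA: λ = (tr ± √(tr²−4·det))/2 = 841/25, 53824/198951025
σ_max=√(841/25)=(29/5), σ_min=√(53824/198951025)=(232/14105) → κ = 352.6250
perturbation bound = 352.6250·1/969 = 0.3639

0.3639


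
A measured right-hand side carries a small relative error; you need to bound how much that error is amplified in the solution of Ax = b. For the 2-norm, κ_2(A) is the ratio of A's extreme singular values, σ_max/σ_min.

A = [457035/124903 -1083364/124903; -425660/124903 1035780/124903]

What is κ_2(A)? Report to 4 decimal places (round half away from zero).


215.3500

AᵀA = [463813825/18550249 -1112990940/18550249; -1112990940/18550249 2671245856/18550249]; tr = 3135059681/18550249, det = 11424400/18550249
eigenvalues of AᵀA: λ = (tr ± √(tr²−4·det))/2 = 169, 67600/18550249
κ = σ_max/σ_min = 13/(260/4307) = 215.3500


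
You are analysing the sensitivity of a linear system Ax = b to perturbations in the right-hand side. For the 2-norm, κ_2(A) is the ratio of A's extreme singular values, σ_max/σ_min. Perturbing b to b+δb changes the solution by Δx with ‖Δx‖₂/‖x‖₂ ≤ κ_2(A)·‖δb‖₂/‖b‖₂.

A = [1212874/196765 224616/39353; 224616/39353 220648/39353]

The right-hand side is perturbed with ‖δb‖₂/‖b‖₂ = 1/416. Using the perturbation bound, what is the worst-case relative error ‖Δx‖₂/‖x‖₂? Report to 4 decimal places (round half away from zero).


AᵀA = [3248956036/46036225 618592464/9207245; 618592464/9207245 117880960/1841449]; tr = 6195980036/46036225, det = 181063936/46036225
char-poly roots: 3364/25 and 53824/1841449
σ_max=√(3364/25)=(58/5), σ_min=√(53824/1841449)=(232/1357) → κ = 67.8500
κ_2(A)·‖δb‖/‖b‖ = 0.1631

0.1631


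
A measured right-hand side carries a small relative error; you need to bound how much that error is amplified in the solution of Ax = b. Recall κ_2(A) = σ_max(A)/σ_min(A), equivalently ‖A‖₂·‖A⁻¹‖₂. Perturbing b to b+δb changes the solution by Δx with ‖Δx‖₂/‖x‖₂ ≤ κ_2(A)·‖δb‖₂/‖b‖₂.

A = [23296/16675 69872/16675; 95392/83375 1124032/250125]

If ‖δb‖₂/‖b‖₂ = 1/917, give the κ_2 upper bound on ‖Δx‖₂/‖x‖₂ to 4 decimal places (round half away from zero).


form AᵀA = [26952704/8265625 272656384/24796875; 272656384/24796875 2808465664/74390625] with trace 4881664/119025 and determinant 262144/119025
eigenvalues of AᵀA: λ = (tr ± √(tr²−4·det))/2 = 1024/25, 256/4761
so κ_2 = √((1024/25) / (256/4761)) = 27.6000
bound on ‖Δx‖/‖x‖: κ·ε = 27.6000·1/917 = 0.0301

0.0301


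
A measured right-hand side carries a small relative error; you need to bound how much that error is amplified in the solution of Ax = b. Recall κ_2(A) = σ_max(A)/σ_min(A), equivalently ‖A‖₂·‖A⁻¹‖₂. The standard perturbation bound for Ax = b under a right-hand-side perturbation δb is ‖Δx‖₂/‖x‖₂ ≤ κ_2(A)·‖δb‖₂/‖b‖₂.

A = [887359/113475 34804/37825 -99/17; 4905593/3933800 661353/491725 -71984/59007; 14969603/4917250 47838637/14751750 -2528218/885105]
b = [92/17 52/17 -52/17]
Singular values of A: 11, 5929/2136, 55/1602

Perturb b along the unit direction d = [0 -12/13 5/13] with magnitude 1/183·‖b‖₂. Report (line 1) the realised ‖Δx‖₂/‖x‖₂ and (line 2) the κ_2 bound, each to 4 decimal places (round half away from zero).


0.0095
1.7508

σ_max = 11, σ_min = 55/1602
κ = σ_max/σ_min = 11/(55/1602) = 320.4000
κ_2(A)·‖δb‖/‖b‖ = 1.7508
solve Ax = b  →  x = [-66.4265 -20.8755 -93.4255]
‖b‖₂ = 6.9282 and ‖x‖₂ = 116.5186
Δx = A⁻¹·δb where δb = 1/183·6.9282·d; ‖Δx‖ = 1.1027
dividing the unrounded norms, ‖Δx‖/‖x‖ = 0.0095
so the bound overstates the realised error by a factor of ≈ 184.9981 (computed from the unrounded values)


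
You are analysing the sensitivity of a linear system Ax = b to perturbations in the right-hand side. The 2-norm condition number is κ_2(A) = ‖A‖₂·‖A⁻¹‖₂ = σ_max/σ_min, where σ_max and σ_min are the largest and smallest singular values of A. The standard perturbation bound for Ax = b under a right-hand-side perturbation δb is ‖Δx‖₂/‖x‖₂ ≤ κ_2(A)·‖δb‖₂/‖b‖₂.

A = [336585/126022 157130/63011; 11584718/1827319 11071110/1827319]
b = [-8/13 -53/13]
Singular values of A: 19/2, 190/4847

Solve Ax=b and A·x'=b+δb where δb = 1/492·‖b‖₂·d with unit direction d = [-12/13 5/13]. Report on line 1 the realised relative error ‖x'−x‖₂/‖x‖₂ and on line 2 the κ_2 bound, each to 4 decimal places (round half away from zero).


from the listed singular values, σ₁ = 19/2, σ_n = 190/4847
condition number: (19/2) ÷ (190/4847) = 242.3500
κ_2(A)·‖δb‖/‖b‖ = 0.4926
solve Ax = b  →  x = [17.2886 -18.7635]
‖b‖ = 4.1231, ‖x‖ = 25.5140
with δb = [-0.0077 0.0032], A·Δx = δb → ‖Δx‖ = 0.2138
relative error = 0.0084
tightness: 0.0084 against a bound of 0.4926 (unrounded ratio ≈ 0.0170)

0.0084
0.4926


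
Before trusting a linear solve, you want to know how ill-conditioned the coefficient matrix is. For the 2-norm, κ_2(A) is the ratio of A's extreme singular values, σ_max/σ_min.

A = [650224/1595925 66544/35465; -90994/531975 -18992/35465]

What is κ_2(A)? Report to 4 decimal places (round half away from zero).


38.9250

form AᵀA = [19407236/99394209 9454240/11043801; 9454240/11043801 4672000/1227089] with trace 9703396/2424249 and determinant 25600/2424249
solving λ² − 9703396/2424249·λ + 25600/2424249 = 0 gives λ = 4, 6400/2424249
so κ_2 = √(4 / (6400/2424249)) = 38.9250


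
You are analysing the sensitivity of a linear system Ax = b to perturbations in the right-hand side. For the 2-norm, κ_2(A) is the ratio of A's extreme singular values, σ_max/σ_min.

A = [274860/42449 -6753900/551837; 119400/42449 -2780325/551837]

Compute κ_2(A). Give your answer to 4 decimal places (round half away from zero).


124.8500

AᵀA = [89804379600/1801917601 -168334443000/1801917601; -168334443000/1801917601 315653090625/1801917601]; tr = 1402967025/6235009, det = 20250000/6235009
solving λ² − 1402967025/6235009·λ + 20250000/6235009 = 0 gives λ = 225, 90000/6235009
κ = σ_max/σ_min = 15/(300/2497) = 124.8500


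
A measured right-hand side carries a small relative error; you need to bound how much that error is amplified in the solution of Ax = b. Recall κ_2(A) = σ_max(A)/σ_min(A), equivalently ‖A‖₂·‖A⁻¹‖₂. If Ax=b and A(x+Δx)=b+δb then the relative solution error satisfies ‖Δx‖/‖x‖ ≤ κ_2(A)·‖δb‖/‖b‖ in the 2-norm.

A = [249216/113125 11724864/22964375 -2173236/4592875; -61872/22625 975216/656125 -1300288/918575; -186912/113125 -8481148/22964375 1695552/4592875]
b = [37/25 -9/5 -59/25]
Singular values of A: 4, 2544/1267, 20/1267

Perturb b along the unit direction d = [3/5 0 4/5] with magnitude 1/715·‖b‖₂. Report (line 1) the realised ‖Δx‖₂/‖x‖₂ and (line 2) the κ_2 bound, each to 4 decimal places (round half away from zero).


0.0046
0.3544

from the listed singular values, σ₁ = 4, σ_n = 20/1267
κ_2(A) = 4 / (20/1267) = 253.4000
perturbation bound = 253.4000·1/715 = 0.3544
solve Ax = b  →  x = [0.8594 -43.4955 -46.0590]
‖b‖₂ = 3.3166 and ‖x‖₂ = 63.3564
δb = ε·‖b‖·d = [0.0028 0.0000 0.0037]; solving A·Δx = δb gives ‖Δx‖ = 0.2939
dividing the unrounded norms, ‖Δx‖/‖x‖ = 0.0046
realised/bound (from unrounded values) ≈ 0.0131


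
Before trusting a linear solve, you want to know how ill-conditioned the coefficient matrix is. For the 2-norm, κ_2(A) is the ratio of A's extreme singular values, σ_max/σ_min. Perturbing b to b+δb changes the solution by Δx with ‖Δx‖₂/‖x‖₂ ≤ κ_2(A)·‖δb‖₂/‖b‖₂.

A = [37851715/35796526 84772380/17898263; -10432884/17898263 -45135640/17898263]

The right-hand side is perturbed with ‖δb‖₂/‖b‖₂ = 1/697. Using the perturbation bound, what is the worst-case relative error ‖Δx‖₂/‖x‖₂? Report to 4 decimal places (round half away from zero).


0.4605

form AᵀA = [6464126652841/4433879839684 7180916540490/1108469959921; 7180916540490/1108469959921 31915510066000/1108469959921] with trace 79789510361/2637644164 and determinant 5856400/659411041
char-poly roots: 121/4 and 193600/659411041
σ_max=√(121/4)=(11/2), σ_min=√(193600/659411041)=(440/25679) → κ = 320.9875
κ_2(A)·‖δb‖/‖b‖ = 0.4605


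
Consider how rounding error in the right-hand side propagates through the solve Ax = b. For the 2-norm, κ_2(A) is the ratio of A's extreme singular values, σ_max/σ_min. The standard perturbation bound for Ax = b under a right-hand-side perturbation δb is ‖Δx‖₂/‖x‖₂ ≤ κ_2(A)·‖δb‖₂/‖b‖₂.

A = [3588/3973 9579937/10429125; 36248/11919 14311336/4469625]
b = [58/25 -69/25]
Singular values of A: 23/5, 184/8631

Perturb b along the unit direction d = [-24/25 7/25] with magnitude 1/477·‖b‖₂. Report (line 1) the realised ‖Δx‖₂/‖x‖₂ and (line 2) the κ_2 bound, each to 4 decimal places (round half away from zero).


largest singular value 23/5, smallest 184/8631
κ = σ_max/σ_min = (23/5)/(184/8631) = 215.7750
worst-case relative error ≤ 215.7750 × 1/477 = 0.4524
solve Ax = b  →  x = [101.6029 -97.3651]
‖b‖₂ = 3.6056 and ‖x‖₂ = 140.7235
δb = ε·‖b‖·d = [-0.0073 0.0021]; solving A·Δx = δb gives ‖Δx‖ = 0.3546
realised ‖Δx‖/‖x‖ = 0.0025
realised/bound (from unrounded values) ≈ 0.0056

0.0025
0.4524
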